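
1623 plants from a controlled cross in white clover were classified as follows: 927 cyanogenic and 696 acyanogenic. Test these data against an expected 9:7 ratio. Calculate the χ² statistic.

0.495

Expected counts for N = 1623 under a 9:7 ratio (total parts = 16):
  cyanogenic: 1623 × 9/16 = 912.9375
  acyanogenic: 1623 × 7/16 = 710.0625
χ² = Σ (O − E)² / E
  cyanogenic: (927 − 912.9375)² / 912.9375 = 0.2166
  acyanogenic: (696 − 710.0625)² / 710.0625 = 0.2785
χ² = 0.2166 + 0.2785 = 0.4951 ≈ 0.495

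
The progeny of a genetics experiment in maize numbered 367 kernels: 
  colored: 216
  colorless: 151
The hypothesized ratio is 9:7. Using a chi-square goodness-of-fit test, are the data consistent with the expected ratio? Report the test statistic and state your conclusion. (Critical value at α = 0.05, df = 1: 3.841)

1.012; consistent

The 9:7 ratio has 16 parts, so with N = 367 the expected counts are:
  colored: 367 × 9/16 = 206.4375
  colorless: 367 × 7/16 = 160.5625
χ² = Σ (O − E)² / E
  colored: (216 − 206.4375)² / 206.4375 = 0.4429
  colorless: (151 − 160.5625)² / 160.5625 = 0.5695
χ² = 0.4429 + 0.5695 = 1.0124 ≈ 1.012
Degrees of freedom = 2 − 1 = 1; critical value at α = 0.05 is 3.841.
Since 1.012 < 3.841, we fail to reject the null hypothesis — the data are consistent with the 9:7 ratio.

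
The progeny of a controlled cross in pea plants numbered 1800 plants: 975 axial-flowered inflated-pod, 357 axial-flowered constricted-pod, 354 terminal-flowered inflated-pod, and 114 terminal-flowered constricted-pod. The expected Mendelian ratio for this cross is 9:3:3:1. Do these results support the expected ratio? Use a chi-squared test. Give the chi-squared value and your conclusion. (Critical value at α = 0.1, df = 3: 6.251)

Expected counts for N = 1800 under a 9:3:3:1 ratio (total parts = 16):
  axial-flowered inflated-pod: 1800 × 9/16 = 1012.5
  axial-flowered constricted-pod: 1800 × 3/16 = 337.5
  terminal-flowered inflated-pod: 1800 × 3/16 = 337.5
  terminal-flowered constricted-pod: 1800 × 1/16 = 112.5
χ² = Σ (O − E)² / E
  axial-flowered inflated-pod: (975 − 1012.5)² / 1012.5 = 1.3889
  axial-flowered constricted-pod: (357 − 337.5)² / 337.5 = 1.1267
  terminal-flowered inflated-pod: (354 − 337.5)² / 337.5 = 0.8067
  terminal-flowered constricted-pod: (114 − 112.5)² / 112.5 = 0.0200
χ² = 1.3889 + 1.1267 + 0.8067 + 0.0200 = 3.3423 ≈ 3.342
Degrees of freedom = 4 − 1 = 3; critical value at α = 0.1 is 6.251.
Since 3.342 < 6.251, we fail to reject the null hypothesis — the data are consistent with the 9:3:3:1 ratio.

3.342; consistent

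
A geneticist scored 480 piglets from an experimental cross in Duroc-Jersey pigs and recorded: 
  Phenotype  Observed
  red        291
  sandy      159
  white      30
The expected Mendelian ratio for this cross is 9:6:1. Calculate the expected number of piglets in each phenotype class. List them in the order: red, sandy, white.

270, 180, 30

Expected counts for N = 480 under a 9:6:1 ratio (total parts = 16):
  red: 480 × 9/16 = 270
  sandy: 480 × 6/16 = 180
  white: 480 × 1/16 = 30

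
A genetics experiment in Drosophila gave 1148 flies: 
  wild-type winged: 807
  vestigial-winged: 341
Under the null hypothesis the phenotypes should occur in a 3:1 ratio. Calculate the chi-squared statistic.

13.547

Total ratio parts = 4. Expected numbers out of 1148:
  wild-type winged: 1148 × 3/4 = 861
  vestigial-winged: 1148 × 1/4 = 287
χ² = Σ (O − E)² / E
  wild-type winged: (807 − 861)² / 861 = 3.3868
  vestigial-winged: (341 − 287)² / 287 = 10.1603
χ² = 3.3868 + 10.1603 = 13.5471 ≈ 13.547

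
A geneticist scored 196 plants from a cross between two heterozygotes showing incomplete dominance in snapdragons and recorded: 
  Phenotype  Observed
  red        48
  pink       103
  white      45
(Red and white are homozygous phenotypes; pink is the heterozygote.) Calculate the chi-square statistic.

With incomplete dominance, a heterozygote × heterozygote cross gives a 1:2:1 phenotypic ratio.
Expected counts for N = 196 under a 1:2:1 ratio (total parts = 4):
  red: 196 × 1/4 = 49
  pink: 196 × 2/4 = 98
  white: 196 × 1/4 = 49
χ² = Σ (O − E)² / E
  red: (48 − 49)² / 49 = 0.0204
  pink: (103 − 98)² / 98 = 0.2551
  white: (45 − 49)² / 49 = 0.3265
χ² = 0.0204 + 0.2551 + 0.3265 = 0.602

0.602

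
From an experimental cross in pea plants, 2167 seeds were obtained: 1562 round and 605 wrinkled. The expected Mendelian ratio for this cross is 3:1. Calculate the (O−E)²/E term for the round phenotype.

2.462

Total ratio parts = 4. Expected numbers out of 2167:
  round: 2167 × 3/4 = 1625.25
  wrinkled: 2167 × 1/4 = 541.75
Contribution of round: (1562 − 1625.25)² / 1625.25 = 2.4615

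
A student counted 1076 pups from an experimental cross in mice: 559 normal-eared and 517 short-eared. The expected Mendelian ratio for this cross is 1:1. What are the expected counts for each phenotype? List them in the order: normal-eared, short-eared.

538, 538

Under the 1:1 hypothesis (Σ ratio = 2, N = 1076):
  normal-eared: 1076 × 1/2 = 538
  short-eared: 1076 × 1/2 = 538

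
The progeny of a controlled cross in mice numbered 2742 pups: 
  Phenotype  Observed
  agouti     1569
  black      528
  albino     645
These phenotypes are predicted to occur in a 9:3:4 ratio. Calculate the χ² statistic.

3.227

Under the 9:3:4 hypothesis (Σ ratio = 16, N = 2742):
  agouti: 2742 × 9/16 = 1542.375
  black: 2742 × 3/16 = 514.125
  albino: 2742 × 4/16 = 685.5
χ² = Σ (O − E)² / E
  agouti: (1569 − 1542.375)² / 1542.375 = 0.4596
  black: (528 − 514.125)² / 514.125 = 0.3745
  albino: (645 − 685.5)² / 685.5 = 2.3928
χ² = 0.4596 + 0.3745 + 2.3928 = 3.2269 ≈ 3.227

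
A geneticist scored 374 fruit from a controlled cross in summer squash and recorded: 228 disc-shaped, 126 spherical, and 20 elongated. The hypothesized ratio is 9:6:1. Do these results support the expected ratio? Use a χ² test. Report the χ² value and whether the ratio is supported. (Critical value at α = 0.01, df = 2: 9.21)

3.412; consistent

Expected counts for N = 374 under a 9:6:1 ratio (total parts = 16):
  disc-shaped: 374 × 9/16 = 210.375
  spherical: 374 × 6/16 = 140.25
  elongated: 374 × 1/16 = 23.375
χ² = Σ (O − E)² / E
  disc-shaped: (228 − 210.375)² / 210.375 = 1.4766
  spherical: (126 − 140.25)² / 140.25 = 1.4479
  elongated: (20 − 23.375)² / 23.375 = 0.4873
χ² = 1.4766 + 1.4479 + 0.4873 = 3.4118 ≈ 3.412
Degrees of freedom = 3 − 1 = 2; critical value at α = 0.01 is 9.21.
Since 3.412 < 9.21, we fail to reject the null hypothesis — the data are consistent with the 9:6:1 ratio.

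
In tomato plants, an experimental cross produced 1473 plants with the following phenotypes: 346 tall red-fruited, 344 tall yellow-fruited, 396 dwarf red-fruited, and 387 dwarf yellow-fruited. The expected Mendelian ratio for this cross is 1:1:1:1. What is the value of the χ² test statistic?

The 1:1:1:1 ratio has 4 parts, so with N = 1473 the expected counts are:
  tall red-fruited: 1473 × 1/4 = 368.25
  tall yellow-fruited: 1473 × 1/4 = 368.25
  dwarf red-fruited: 1473 × 1/4 = 368.25
  dwarf yellow-fruited: 1473 × 1/4 = 368.25
χ² = Σ (O − E)² / E
  tall red-fruited: (346 − 368.25)² / 368.25 = 1.3444
  tall yellow-fruited: (344 − 368.25)² / 368.25 = 1.5969
  dwarf red-fruited: (396 − 368.25)² / 368.25 = 2.0911
  dwarf yellow-fruited: (387 − 368.25)² / 368.25 = 0.9547
χ² = 1.3444 + 1.5969 + 2.0911 + 0.9547 = 5.9871 ≈ 5.987

5.987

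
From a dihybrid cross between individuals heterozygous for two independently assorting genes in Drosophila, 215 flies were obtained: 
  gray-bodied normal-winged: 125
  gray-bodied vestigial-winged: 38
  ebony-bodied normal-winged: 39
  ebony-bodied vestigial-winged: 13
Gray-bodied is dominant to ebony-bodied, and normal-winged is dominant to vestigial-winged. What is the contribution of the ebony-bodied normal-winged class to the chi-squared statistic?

A dihybrid F₂ with independent assortment and complete dominance at both loci gives a 9:3:3:1 phenotypic ratio.
The 9:3:3:1 ratio has 16 parts, so with N = 215 the expected counts are:
  gray-bodied normal-winged: 215 × 9/16 = 120.9375
  gray-bodied vestigial-winged: 215 × 3/16 = 40.3125
  ebony-bodied normal-winged: 215 × 3/16 = 40.3125
  ebony-bodied vestigial-winged: 215 × 1/16 = 13.4375
Contribution of ebony-bodied normal-winged: (39 − 40.3125)² / 40.3125 = 0.0427

0.043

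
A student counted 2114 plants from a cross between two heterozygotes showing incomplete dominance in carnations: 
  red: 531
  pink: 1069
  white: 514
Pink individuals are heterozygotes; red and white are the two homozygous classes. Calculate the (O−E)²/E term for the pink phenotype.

0.136

With incomplete dominance, a heterozygote × heterozygote cross gives a 1:2:1 phenotypic ratio.
The 1:2:1 ratio has 4 parts, so with N = 2114 the expected counts are:
  red: 2114 × 1/4 = 528.5
  pink: 2114 × 2/4 = 1057
  white: 2114 × 1/4 = 528.5
Contribution of pink: (1069 − 1057)² / 1057 = 0.1362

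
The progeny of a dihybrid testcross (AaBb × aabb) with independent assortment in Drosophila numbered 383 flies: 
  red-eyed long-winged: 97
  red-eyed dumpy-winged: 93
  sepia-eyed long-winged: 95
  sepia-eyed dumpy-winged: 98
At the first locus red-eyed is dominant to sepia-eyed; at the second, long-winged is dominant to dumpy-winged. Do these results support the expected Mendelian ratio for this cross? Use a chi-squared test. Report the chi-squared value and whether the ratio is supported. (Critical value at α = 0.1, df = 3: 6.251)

0.154; consistent

A dihybrid testcross with independent assortment gives a 1:1:1:1 ratio.
Expected counts for N = 383 under a 1:1:1:1 ratio (total parts = 4):
  red-eyed long-winged: 383 × 1/4 = 95.75
  red-eyed dumpy-winged: 383 × 1/4 = 95.75
  sepia-eyed long-winged: 383 × 1/4 = 95.75
  sepia-eyed dumpy-winged: 383 × 1/4 = 95.75
χ² = Σ (O − E)² / E
  red-eyed long-winged: (97 − 95.75)² / 95.75 = 0.0163
  red-eyed dumpy-winged: (93 − 95.75)² / 95.75 = 0.0790
  sepia-eyed long-winged: (95 − 95.75)² / 95.75 = 0.0059
  sepia-eyed dumpy-winged: (98 − 95.75)² / 95.75 = 0.0529
χ² = 0.0163 + 0.0790 + 0.0059 + 0.0529 = 0.1541 ≈ 0.154
Degrees of freedom = 4 − 1 = 3; critical value at α = 0.1 is 6.251.
Since 0.154 < 6.251, we fail to reject the null hypothesis — the data are consistent with the 1:1:1:1 ratio.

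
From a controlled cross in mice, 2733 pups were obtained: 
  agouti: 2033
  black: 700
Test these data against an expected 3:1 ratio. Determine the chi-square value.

0.548

Expected counts for N = 2733 under a 3:1 ratio (total parts = 4):
  agouti: 2733 × 3/4 = 2049.75
  black: 2733 × 1/4 = 683.25
χ² = Σ (O − E)² / E
  agouti: (2033 − 2049.75)² / 2049.75 = 0.1369
  black: (700 − 683.25)² / 683.25 = 0.4106
χ² = 0.1369 + 0.4106 = 0.5475 ≈ 0.548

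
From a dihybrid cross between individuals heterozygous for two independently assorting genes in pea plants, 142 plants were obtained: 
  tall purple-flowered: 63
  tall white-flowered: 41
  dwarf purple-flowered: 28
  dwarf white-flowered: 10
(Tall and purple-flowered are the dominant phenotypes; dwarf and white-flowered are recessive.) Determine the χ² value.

A dihybrid F₂ with independent assortment and complete dominance at both loci gives a 9:3:3:1 phenotypic ratio.
Expected counts for N = 142 under a 9:3:3:1 ratio (total parts = 16):
  tall purple-flowered: 142 × 9/16 = 79.875
  tall white-flowered: 142 × 3/16 = 26.625
  dwarf purple-flowered: 142 × 3/16 = 26.625
  dwarf white-flowered: 142 × 1/16 = 8.875
χ² = Σ (O − E)² / E
  tall purple-flowered: (63 − 79.875)² / 79.875 = 3.5651
  tall white-flowered: (41 − 26.625)² / 26.625 = 7.7612
  dwarf purple-flowered: (28 − 26.625)² / 26.625 = 0.0710
  dwarf white-flowered: (10 − 8.875)² / 8.875 = 0.1426
χ² = 3.5651 + 7.7612 + 0.0710 + 0.1426 = 11.5399 ≈ 11.540

11.540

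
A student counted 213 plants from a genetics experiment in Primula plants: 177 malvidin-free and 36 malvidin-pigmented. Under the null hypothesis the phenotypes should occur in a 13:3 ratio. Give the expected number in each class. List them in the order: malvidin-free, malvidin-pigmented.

Total ratio parts = 16. Expected numbers out of 213:
  malvidin-free: 213 × 13/16 = 173.0625
  malvidin-pigmented: 213 × 3/16 = 39.9375

173.0625, 39.9375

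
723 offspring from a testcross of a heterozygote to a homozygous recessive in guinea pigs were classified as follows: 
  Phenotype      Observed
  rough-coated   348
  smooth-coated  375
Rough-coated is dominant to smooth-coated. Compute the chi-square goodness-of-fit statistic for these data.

1.008

A testcross of a heterozygote (Aa × aa) gives a 1:1 phenotypic ratio.
Total ratio parts = 2. Expected numbers out of 723:
  rough-coated: 723 × 1/2 = 361.5
  smooth-coated: 723 × 1/2 = 361.5
χ² = Σ (O − E)² / E
  rough-coated: (348 − 361.5)² / 361.5 = 0.5041
  smooth-coated: (375 − 361.5)² / 361.5 = 0.5041
χ² = 0.5041 + 0.5041 = 1.0082 ≈ 1.008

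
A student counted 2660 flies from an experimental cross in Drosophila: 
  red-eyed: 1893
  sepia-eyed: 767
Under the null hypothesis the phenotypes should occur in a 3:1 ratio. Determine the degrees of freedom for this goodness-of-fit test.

A goodness-of-fit test with 2 phenotype classes has df = 2 − 1 = 1.

1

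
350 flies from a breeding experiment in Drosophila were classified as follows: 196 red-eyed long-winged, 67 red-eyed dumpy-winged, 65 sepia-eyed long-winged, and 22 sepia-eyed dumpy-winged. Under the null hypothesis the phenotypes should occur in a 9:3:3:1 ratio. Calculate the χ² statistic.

0.039

The 9:3:3:1 ratio has 16 parts, so with N = 350 the expected counts are:
  red-eyed long-winged: 350 × 9/16 = 196.875
  red-eyed dumpy-winged: 350 × 3/16 = 65.625
  sepia-eyed long-winged: 350 × 3/16 = 65.625
  sepia-eyed dumpy-winged: 350 × 1/16 = 21.875
χ² = Σ (O − E)² / E
  red-eyed long-winged: (196 − 196.875)² / 196.875 = 0.0039
  red-eyed dumpy-winged: (67 − 65.625)² / 65.625 = 0.0288
  sepia-eyed long-winged: (65 − 65.625)² / 65.625 = 0.0060
  sepia-eyed dumpy-winged: (22 − 21.875)² / 21.875 = 0.0007
χ² = 0.0039 + 0.0288 + 0.0060 + 0.0007 = 0.0394 ≈ 0.039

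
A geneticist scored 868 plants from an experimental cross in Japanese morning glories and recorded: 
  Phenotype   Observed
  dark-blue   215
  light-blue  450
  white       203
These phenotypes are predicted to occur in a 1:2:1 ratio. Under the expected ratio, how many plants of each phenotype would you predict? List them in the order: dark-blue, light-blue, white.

217, 434, 217

Total ratio parts = 4. Expected numbers out of 868:
  dark-blue: 868 × 1/4 = 217
  light-blue: 868 × 2/4 = 434
  white: 868 × 1/4 = 217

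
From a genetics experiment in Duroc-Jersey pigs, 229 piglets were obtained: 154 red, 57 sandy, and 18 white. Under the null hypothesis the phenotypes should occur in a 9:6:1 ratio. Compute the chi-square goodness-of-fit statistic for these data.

The 9:6:1 ratio has 16 parts, so with N = 229 the expected counts are:
  red: 229 × 9/16 = 128.8125
  sandy: 229 × 6/16 = 85.875
  white: 229 × 1/16 = 14.3125
χ² = Σ (O − E)² / E
  red: (154 − 128.8125)² / 128.8125 = 4.9251
  sandy: (57 − 85.875)² / 85.875 = 9.7091
  white: (18 − 14.3125)² / 14.3125 = 0.9501
χ² = 4.9251 + 9.7091 + 0.9501 = 15.5843 ≈ 15.584

15.584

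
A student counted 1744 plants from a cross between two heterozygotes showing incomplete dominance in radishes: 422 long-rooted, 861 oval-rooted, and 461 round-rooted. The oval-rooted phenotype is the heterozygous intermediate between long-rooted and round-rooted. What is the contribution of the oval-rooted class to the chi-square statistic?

0.139

With incomplete dominance, a heterozygote × heterozygote cross gives a 1:2:1 phenotypic ratio.
Expected counts for N = 1744 under a 1:2:1 ratio (total parts = 4):
  long-rooted: 1744 × 1/4 = 436
  oval-rooted: 1744 × 2/4 = 872
  round-rooted: 1744 × 1/4 = 436
Contribution of oval-rooted: (861 − 872)² / 872 = 0.1388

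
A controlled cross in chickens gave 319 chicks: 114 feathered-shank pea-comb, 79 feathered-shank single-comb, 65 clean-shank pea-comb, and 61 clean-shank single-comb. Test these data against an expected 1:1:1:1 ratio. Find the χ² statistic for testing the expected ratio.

21.853

Under the 1:1:1:1 hypothesis (Σ ratio = 4, N = 319):
  feathered-shank pea-comb: 319 × 1/4 = 79.75
  feathered-shank single-comb: 319 × 1/4 = 79.75
  clean-shank pea-comb: 319 × 1/4 = 79.75
  clean-shank single-comb: 319 × 1/4 = 79.75
χ² = Σ (O − E)² / E
  feathered-shank pea-comb: (114 − 79.75)² / 79.75 = 14.7092
  feathered-shank single-comb: (79 − 79.75)² / 79.75 = 0.0071
  clean-shank pea-comb: (65 − 79.75)² / 79.75 = 2.7281
  clean-shank single-comb: (61 − 79.75)² / 79.75 = 4.4083
χ² = 14.7092 + 0.0071 + 2.7281 + 4.4083 = 21.8527 ≈ 21.853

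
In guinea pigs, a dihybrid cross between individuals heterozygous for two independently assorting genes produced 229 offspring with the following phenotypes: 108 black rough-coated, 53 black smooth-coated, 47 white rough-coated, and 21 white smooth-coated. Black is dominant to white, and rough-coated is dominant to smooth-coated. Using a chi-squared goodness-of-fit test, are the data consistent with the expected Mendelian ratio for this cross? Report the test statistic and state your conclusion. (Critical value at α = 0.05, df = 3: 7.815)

9.230; not consistent

A dihybrid F₂ with independent assortment and complete dominance at both loci gives a 9:3:3:1 phenotypic ratio.
Expected counts for N = 229 under a 9:3:3:1 ratio (total parts = 16):
  black rough-coated: 229 × 9/16 = 128.8125
  black smooth-coated: 229 × 3/16 = 42.9375
  white rough-coated: 229 × 3/16 = 42.9375
  white smooth-coated: 229 × 1/16 = 14.3125
χ² = Σ (O − E)² / E
  black rough-coated: (108 − 128.8125)² / 128.8125 = 3.3627
  black smooth-coated: (53 − 42.9375)² / 42.9375 = 2.3582
  white rough-coated: (47 − 42.9375)² / 42.9375 = 0.3844
  white smooth-coated: (21 − 14.3125)² / 14.3125 = 3.1247
χ² = 3.3627 + 2.3582 + 0.3844 + 3.1247 = 9.230
Degrees of freedom = 4 − 1 = 3; critical value at α = 0.05 is 7.815.
Since 9.230 > 7.815, we reject the null hypothesis — the data do not fit the 9:3:3:1 ratio.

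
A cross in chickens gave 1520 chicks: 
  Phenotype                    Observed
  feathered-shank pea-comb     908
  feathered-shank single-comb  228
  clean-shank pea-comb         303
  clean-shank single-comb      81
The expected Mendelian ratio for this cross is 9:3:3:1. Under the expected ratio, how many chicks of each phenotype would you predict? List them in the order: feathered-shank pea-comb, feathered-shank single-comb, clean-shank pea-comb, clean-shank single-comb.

The 9:3:3:1 ratio has 16 parts, so with N = 1520 the expected counts are:
  feathered-shank pea-comb: 1520 × 9/16 = 855
  feathered-shank single-comb: 1520 × 3/16 = 285
  clean-shank pea-comb: 1520 × 3/16 = 285
  clean-shank single-comb: 1520 × 1/16 = 95

855, 285, 285, 95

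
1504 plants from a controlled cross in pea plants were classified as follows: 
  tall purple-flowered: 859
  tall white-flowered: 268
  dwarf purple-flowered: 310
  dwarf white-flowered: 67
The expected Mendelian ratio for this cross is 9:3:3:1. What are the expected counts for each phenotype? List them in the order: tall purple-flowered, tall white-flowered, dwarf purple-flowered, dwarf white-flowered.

846, 282, 282, 94

Expected counts for N = 1504 under a 9:3:3:1 ratio (total parts = 16):
  tall purple-flowered: 1504 × 9/16 = 846
  tall white-flowered: 1504 × 3/16 = 282
  dwarf purple-flowered: 1504 × 3/16 = 282
  dwarf white-flowered: 1504 × 1/16 = 94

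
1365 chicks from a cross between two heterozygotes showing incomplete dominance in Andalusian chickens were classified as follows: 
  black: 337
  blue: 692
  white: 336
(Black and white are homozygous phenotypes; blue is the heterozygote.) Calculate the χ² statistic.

0.266

With incomplete dominance, a heterozygote × heterozygote cross gives a 1:2:1 phenotypic ratio.
Under the 1:2:1 hypothesis (Σ ratio = 4, N = 1365):
  black: 1365 × 1/4 = 341.25
  blue: 1365 × 2/4 = 682.5
  white: 1365 × 1/4 = 341.25
χ² = Σ (O − E)² / E
  black: (337 − 341.25)² / 341.25 = 0.0529
  blue: (692 − 682.5)² / 682.5 = 0.1322
  white: (336 − 341.25)² / 341.25 = 0.0808
χ² = 0.0529 + 0.1322 + 0.0808 = 0.2659 ≈ 0.266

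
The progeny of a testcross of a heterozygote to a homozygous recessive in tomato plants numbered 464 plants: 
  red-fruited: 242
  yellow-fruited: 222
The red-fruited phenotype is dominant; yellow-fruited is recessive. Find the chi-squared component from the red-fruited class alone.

A testcross of a heterozygote (Aa × aa) gives a 1:1 phenotypic ratio.
Expected counts for N = 464 under a 1:1 ratio (total parts = 2):
  red-fruited: 464 × 1/2 = 232
  yellow-fruited: 464 × 1/2 = 232
Contribution of red-fruited: (242 − 232)² / 232 = 0.4310

0.431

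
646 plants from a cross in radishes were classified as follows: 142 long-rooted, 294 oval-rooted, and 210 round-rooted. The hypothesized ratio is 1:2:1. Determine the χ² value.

The 1:2:1 ratio has 4 parts, so with N = 646 the expected counts are:
  long-rooted: 646 × 1/4 = 161.5
  oval-rooted: 646 × 2/4 = 323
  round-rooted: 646 × 1/4 = 161.5
χ² = Σ (O − E)² / E
  long-rooted: (142 − 161.5)² / 161.5 = 2.3545
  oval-rooted: (294 − 323)² / 323 = 2.6037
  round-rooted: (210 − 161.5)² / 161.5 = 14.5650
χ² = 2.3545 + 2.6037 + 14.5650 = 19.5232 ≈ 19.523

19.523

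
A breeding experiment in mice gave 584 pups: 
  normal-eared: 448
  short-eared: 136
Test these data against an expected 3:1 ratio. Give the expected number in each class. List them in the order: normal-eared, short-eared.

Total ratio parts = 4. Expected numbers out of 584:
  normal-eared: 584 × 3/4 = 438
  short-eared: 584 × 1/4 = 146

438, 146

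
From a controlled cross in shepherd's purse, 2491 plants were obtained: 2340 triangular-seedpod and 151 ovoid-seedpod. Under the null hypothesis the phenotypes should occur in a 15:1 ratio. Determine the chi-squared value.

Total ratio parts = 16. Expected numbers out of 2491:
  triangular-seedpod: 2491 × 15/16 = 2335.3125
  ovoid-seedpod: 2491 × 1/16 = 155.6875
χ² = Σ (O − E)² / E
  triangular-seedpod: (2340 − 2335.3125)² / 2335.3125 = 0.0094
  ovoid-seedpod: (151 − 155.6875)² / 155.6875 = 0.1411
χ² = 0.0094 + 0.1411 = 0.1505 ≈ 0.151

0.151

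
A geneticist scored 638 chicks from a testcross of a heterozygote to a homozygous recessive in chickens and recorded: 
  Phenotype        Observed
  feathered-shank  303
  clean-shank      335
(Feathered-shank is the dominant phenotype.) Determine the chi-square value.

A testcross of a heterozygote (Aa × aa) gives a 1:1 phenotypic ratio.
Total ratio parts = 2. Expected numbers out of 638:
  feathered-shank: 638 × 1/2 = 319
  clean-shank: 638 × 1/2 = 319
χ² = Σ (O − E)² / E
  feathered-shank: (303 − 319)² / 319 = 0.8025
  clean-shank: (335 − 319)² / 319 = 0.8025
χ² = 0.8025 + 0.8025 = 1.605

1.605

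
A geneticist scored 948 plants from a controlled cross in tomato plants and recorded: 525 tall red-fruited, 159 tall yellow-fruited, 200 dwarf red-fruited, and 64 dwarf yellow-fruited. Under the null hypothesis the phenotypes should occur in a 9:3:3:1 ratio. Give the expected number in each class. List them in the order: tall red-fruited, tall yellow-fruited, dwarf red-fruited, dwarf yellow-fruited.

533.25, 177.75, 177.75, 59.25

Under the 9:3:3:1 hypothesis (Σ ratio = 16, N = 948):
  tall red-fruited: 948 × 9/16 = 533.25
  tall yellow-fruited: 948 × 3/16 = 177.75
  dwarf red-fruited: 948 × 3/16 = 177.75
  dwarf yellow-fruited: 948 × 1/16 = 59.25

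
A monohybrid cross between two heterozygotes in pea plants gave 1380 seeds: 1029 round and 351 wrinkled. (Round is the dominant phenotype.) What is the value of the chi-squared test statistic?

For a monohybrid cross between heterozygotes with complete dominance, the expected phenotypic ratio is 3:1.
The 3:1 ratio has 4 parts, so with N = 1380 the expected counts are:
  round: 1380 × 3/4 = 1035
  wrinkled: 1380 × 1/4 = 345
χ² = Σ (O − E)² / E
  round: (1029 − 1035)² / 1035 = 0.0348
  wrinkled: (351 − 345)² / 345 = 0.1043
χ² = 0.0348 + 0.1043 = 0.1391 ≈ 0.139

0.139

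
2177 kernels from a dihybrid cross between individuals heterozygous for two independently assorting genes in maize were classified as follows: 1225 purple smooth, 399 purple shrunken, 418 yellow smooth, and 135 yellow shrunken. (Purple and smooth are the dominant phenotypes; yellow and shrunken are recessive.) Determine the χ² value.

A dihybrid F₂ with independent assortment and complete dominance at both loci gives a 9:3:3:1 phenotypic ratio.
Total ratio parts = 16. Expected numbers out of 2177:
  purple smooth: 2177 × 9/16 = 1224.5625
  purple shrunken: 2177 × 3/16 = 408.1875
  yellow smooth: 2177 × 3/16 = 408.1875
  yellow shrunken: 2177 × 1/16 = 136.0625
χ² = Σ (O − E)² / E
  purple smooth: (1225 − 1224.5625)² / 1224.5625 = 0.0002
  purple shrunken: (399 − 408.1875)² / 408.1875 = 0.2068
  yellow smooth: (418 − 408.1875)² / 408.1875 = 0.2359
  yellow shrunken: (135 − 136.0625)² / 136.0625 = 0.0083
χ² = 0.0002 + 0.2068 + 0.2359 + 0.0083 = 0.4512 ≈ 0.451

0.451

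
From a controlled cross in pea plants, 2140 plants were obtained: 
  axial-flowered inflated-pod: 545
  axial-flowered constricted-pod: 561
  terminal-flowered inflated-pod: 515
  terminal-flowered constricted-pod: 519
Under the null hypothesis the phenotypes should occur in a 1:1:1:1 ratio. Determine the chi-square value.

2.677

Under the 1:1:1:1 hypothesis (Σ ratio = 4, N = 2140):
  axial-flowered inflated-pod: 2140 × 1/4 = 535
  axial-flowered constricted-pod: 2140 × 1/4 = 535
  terminal-flowered inflated-pod: 2140 × 1/4 = 535
  terminal-flowered constricted-pod: 2140 × 1/4 = 535
χ² = Σ (O − E)² / E
  axial-flowered inflated-pod: (545 − 535)² / 535 = 0.1869
  axial-flowered constricted-pod: (561 − 535)² / 535 = 1.2636
  terminal-flowered inflated-pod: (515 − 535)² / 535 = 0.7477
  terminal-flowered constricted-pod: (519 − 535)² / 535 = 0.4785
χ² = 0.1869 + 1.2636 + 0.7477 + 0.4785 = 2.6767 ≈ 2.677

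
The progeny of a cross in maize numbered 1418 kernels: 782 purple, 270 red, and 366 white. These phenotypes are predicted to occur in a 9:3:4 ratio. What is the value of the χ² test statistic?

0.743

Under the 9:3:4 hypothesis (Σ ratio = 16, N = 1418):
  purple: 1418 × 9/16 = 797.625
  red: 1418 × 3/16 = 265.875
  white: 1418 × 4/16 = 354.5
χ² = Σ (O − E)² / E
  purple: (782 − 797.625)² / 797.625 = 0.3061
  red: (270 − 265.875)² / 265.875 = 0.0640
  white: (366 − 354.5)² / 354.5 = 0.3731
χ² = 0.3061 + 0.0640 + 0.3731 = 0.7432 ≈ 0.743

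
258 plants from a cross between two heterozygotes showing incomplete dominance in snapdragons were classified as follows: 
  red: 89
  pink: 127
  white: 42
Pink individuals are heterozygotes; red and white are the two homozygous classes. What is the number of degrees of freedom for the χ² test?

2

With incomplete dominance, a heterozygote × heterozygote cross gives a 1:2:1 phenotypic ratio.
A goodness-of-fit test with 3 phenotype classes has df = 3 − 1 = 2.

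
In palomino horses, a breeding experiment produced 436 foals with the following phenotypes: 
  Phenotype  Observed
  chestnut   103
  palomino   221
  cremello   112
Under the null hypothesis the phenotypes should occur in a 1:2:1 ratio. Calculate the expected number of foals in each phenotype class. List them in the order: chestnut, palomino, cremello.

109, 218, 109

Under the 1:2:1 hypothesis (Σ ratio = 4, N = 436):
  chestnut: 436 × 1/4 = 109
  palomino: 436 × 2/4 = 218
  cremello: 436 × 1/4 = 109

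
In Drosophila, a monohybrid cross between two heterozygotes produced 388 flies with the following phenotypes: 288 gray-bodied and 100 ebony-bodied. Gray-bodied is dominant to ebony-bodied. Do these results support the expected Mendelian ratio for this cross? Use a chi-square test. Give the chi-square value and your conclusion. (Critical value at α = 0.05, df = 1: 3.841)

0.124; consistent

For a monohybrid cross between heterozygotes with complete dominance, the expected phenotypic ratio is 3:1.
Total ratio parts = 4. Expected numbers out of 388:
  gray-bodied: 388 × 3/4 = 291
  ebony-bodied: 388 × 1/4 = 97
χ² = Σ (O − E)² / E
  gray-bodied: (288 − 291)² / 291 = 0.0309
  ebony-bodied: (100 − 97)² / 97 = 0.0928
χ² = 0.0309 + 0.0928 = 0.1237 ≈ 0.124
Degrees of freedom = 2 − 1 = 1; critical value at α = 0.05 is 3.841.
Since 0.124 < 3.841, we fail to reject the null hypothesis — the data are consistent with the 3:1 ratio.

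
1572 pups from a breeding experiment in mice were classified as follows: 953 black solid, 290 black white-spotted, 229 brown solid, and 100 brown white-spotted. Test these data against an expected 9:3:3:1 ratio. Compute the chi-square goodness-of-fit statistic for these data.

20.120

Under the 9:3:3:1 hypothesis (Σ ratio = 16, N = 1572):
  black solid: 1572 × 9/16 = 884.25
  black white-spotted: 1572 × 3/16 = 294.75
  brown solid: 1572 × 3/16 = 294.75
  brown white-spotted: 1572 × 1/16 = 98.25
χ² = Σ (O − E)² / E
  black solid: (953 − 884.25)² / 884.25 = 5.3453
  black white-spotted: (290 − 294.75)² / 294.75 = 0.0765
  brown solid: (229 − 294.75)² / 294.75 = 14.6669
  brown white-spotted: (100 − 98.25)² / 98.25 = 0.0312
χ² = 5.3453 + 0.0765 + 14.6669 + 0.0312 = 20.1199 ≈ 20.120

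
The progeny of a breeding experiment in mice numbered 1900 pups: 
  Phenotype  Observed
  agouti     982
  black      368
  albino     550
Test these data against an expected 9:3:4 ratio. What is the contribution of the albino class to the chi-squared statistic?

11.842

The 9:3:4 ratio has 16 parts, so with N = 1900 the expected counts are:
  agouti: 1900 × 9/16 = 1068.75
  black: 1900 × 3/16 = 356.25
  albino: 1900 × 4/16 = 475
Contribution of albino: (550 − 475)² / 475 = 11.8421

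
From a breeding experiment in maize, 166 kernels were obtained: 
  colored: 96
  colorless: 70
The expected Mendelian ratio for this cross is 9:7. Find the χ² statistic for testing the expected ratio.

Under the 9:7 hypothesis (Σ ratio = 16, N = 166):
  colored: 166 × 9/16 = 93.375
  colorless: 166 × 7/16 = 72.625
χ² = Σ (O − E)² / E
  colored: (96 − 93.375)² / 93.375 = 0.0738
  colorless: (70 − 72.625)² / 72.625 = 0.0949
χ² = 0.0738 + 0.0949 = 0.1687 ≈ 0.169

0.169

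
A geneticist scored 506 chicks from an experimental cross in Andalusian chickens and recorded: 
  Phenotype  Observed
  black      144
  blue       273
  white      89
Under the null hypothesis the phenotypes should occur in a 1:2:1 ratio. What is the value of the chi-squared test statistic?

15.119

Expected counts for N = 506 under a 1:2:1 ratio (total parts = 4):
  black: 506 × 1/4 = 126.5
  blue: 506 × 2/4 = 253
  white: 506 × 1/4 = 126.5
χ² = Σ (O − E)² / E
  black: (144 − 126.5)² / 126.5 = 2.4209
  blue: (273 − 253)² / 253 = 1.5810
  white: (89 − 126.5)² / 126.5 = 11.1166
χ² = 2.4209 + 1.5810 + 11.1166 = 15.1185 ≈ 15.119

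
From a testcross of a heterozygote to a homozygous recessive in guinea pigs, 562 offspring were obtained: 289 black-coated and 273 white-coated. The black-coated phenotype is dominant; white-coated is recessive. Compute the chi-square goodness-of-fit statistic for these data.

A testcross of a heterozygote (Aa × aa) gives a 1:1 phenotypic ratio.
Expected counts for N = 562 under a 1:1 ratio (total parts = 2):
  black-coated: 562 × 1/2 = 281
  white-coated: 562 × 1/2 = 281
χ² = Σ (O − E)² / E
  black-coated: (289 − 281)² / 281 = 0.2278
  white-coated: (273 − 281)² / 281 = 0.2278
χ² = 0.2278 + 0.2278 = 0.4556 ≈ 0.456

0.456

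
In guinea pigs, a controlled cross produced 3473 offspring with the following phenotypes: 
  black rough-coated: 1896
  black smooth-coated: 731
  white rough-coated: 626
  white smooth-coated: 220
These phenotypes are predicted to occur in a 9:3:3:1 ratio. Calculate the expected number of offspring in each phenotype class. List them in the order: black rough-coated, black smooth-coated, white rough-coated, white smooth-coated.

1953.5625, 651.1875, 651.1875, 217.0625

Expected counts for N = 3473 under a 9:3:3:1 ratio (total parts = 16):
  black rough-coated: 3473 × 9/16 = 1953.5625
  black smooth-coated: 3473 × 3/16 = 651.1875
  white rough-coated: 3473 × 3/16 = 651.1875
  white smooth-coated: 3473 × 1/16 = 217.0625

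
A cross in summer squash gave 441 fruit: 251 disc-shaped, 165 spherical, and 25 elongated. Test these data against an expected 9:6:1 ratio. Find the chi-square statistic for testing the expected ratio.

0.274

Expected counts for N = 441 under a 9:6:1 ratio (total parts = 16):
  disc-shaped: 441 × 9/16 = 248.0625
  spherical: 441 × 6/16 = 165.375
  elongated: 441 × 1/16 = 27.5625
χ² = Σ (O − E)² / E
  disc-shaped: (251 − 248.0625)² / 248.0625 = 0.0348
  spherical: (165 − 165.375)² / 165.375 = 0.0009
  elongated: (25 − 27.5625)² / 27.5625 = 0.2382
χ² = 0.0348 + 0.0009 + 0.2382 = 0.2739 ≈ 0.274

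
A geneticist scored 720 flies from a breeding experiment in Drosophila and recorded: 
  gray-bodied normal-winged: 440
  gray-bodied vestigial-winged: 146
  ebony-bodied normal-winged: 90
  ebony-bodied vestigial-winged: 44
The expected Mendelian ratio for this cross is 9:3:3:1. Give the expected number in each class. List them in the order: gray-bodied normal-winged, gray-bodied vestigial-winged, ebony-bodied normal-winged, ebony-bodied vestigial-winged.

405, 135, 135, 45

Expected counts for N = 720 under a 9:3:3:1 ratio (total parts = 16):
  gray-bodied normal-winged: 720 × 9/16 = 405
  gray-bodied vestigial-winged: 720 × 3/16 = 135
  ebony-bodied normal-winged: 720 × 3/16 = 135
  ebony-bodied vestigial-winged: 720 × 1/16 = 45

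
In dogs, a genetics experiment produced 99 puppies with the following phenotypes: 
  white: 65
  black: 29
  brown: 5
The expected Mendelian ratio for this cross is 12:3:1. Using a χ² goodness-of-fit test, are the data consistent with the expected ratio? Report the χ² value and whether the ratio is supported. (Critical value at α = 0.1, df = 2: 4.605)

Under the 12:3:1 hypothesis (Σ ratio = 16, N = 99):
  white: 99 × 12/16 = 74.25
  black: 99 × 3/16 = 18.5625
  brown: 99 × 1/16 = 6.1875
χ² = Σ (O − E)² / E
  white: (65 − 74.25)² / 74.25 = 1.1524
  black: (29 − 18.5625)² / 18.5625 = 5.8689
  brown: (5 − 6.1875)² / 6.1875 = 0.2279
χ² = 1.1524 + 5.8689 + 0.2279 = 7.2492 ≈ 7.249
Degrees of freedom = 3 − 1 = 2; critical value at α = 0.1 is 4.605.
Since 7.249 > 4.605, we reject the null hypothesis — the data do not fit the 12:3:1 ratio.

7.249; not consistent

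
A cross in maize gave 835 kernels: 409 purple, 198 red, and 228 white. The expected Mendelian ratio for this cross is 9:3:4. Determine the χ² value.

20.584

Under the 9:3:4 hypothesis (Σ ratio = 16, N = 835):
  purple: 835 × 9/16 = 469.6875
  red: 835 × 3/16 = 156.5625
  white: 835 × 4/16 = 208.75
χ² = Σ (O − E)² / E
  purple: (409 − 469.6875)² / 469.6875 = 7.8413
  red: (198 − 156.5625)² / 156.5625 = 10.9673
  white: (228 − 208.75)² / 208.75 = 1.7751
χ² = 7.8413 + 10.9673 + 1.7751 = 20.5837 ≈ 20.584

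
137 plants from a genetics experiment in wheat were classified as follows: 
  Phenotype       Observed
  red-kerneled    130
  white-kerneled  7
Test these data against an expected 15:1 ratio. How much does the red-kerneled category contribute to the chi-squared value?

Under the 15:1 hypothesis (Σ ratio = 16, N = 137):
  red-kerneled: 137 × 15/16 = 128.4375
  white-kerneled: 137 × 1/16 = 8.5625
Contribution of red-kerneled: (130 − 128.4375)² / 128.4375 = 0.0190

0.019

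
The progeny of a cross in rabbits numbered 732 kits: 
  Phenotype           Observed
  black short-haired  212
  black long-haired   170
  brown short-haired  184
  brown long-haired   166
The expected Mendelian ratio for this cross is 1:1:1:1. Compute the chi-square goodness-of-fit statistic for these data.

The 1:1:1:1 ratio has 4 parts, so with N = 732 the expected counts are:
  black short-haired: 732 × 1/4 = 183
  black long-haired: 732 × 1/4 = 183
  brown short-haired: 732 × 1/4 = 183
  brown long-haired: 732 × 1/4 = 183
χ² = Σ (O − E)² / E
  black short-haired: (212 − 183)² / 183 = 4.5956
  black long-haired: (170 − 183)² / 183 = 0.9235
  brown short-haired: (184 − 183)² / 183 = 0.0055
  brown long-haired: (166 − 183)² / 183 = 1.5792
χ² = 4.5956 + 0.9235 + 0.0055 + 1.5792 = 7.1038 ≈ 7.104

7.104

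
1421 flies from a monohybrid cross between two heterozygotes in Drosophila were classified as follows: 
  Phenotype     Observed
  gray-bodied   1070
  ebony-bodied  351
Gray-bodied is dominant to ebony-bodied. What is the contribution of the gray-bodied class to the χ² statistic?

0.017

For a monohybrid cross between heterozygotes with complete dominance, the expected phenotypic ratio is 3:1.
The 3:1 ratio has 4 parts, so with N = 1421 the expected counts are:
  gray-bodied: 1421 × 3/4 = 1065.75
  ebony-bodied: 1421 × 1/4 = 355.25
Contribution of gray-bodied: (1070 − 1065.75)² / 1065.75 = 0.0169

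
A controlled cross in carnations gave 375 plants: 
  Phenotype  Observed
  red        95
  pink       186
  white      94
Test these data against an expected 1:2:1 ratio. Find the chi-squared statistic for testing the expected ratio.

The 1:2:1 ratio has 4 parts, so with N = 375 the expected counts are:
  red: 375 × 1/4 = 93.75
  pink: 375 × 2/4 = 187.5
  white: 375 × 1/4 = 93.75
χ² = Σ (O − E)² / E
  red: (95 − 93.75)² / 93.75 = 0.0167
  pink: (186 − 187.5)² / 187.5 = 0.0120
  white: (94 − 93.75)² / 93.75 = 0.0007
χ² = 0.0167 + 0.0120 + 0.0007 = 0.0294 ≈ 0.029

0.029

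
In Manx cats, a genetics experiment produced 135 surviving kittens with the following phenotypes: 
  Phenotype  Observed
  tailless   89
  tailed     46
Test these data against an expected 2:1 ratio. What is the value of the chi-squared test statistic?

0.033

The 2:1 ratio has 3 parts, so with N = 135 the expected counts are:
  tailless: 135 × 2/3 = 90
  tailed: 135 × 1/3 = 45
χ² = Σ (O − E)² / E
  tailless: (89 − 90)² / 90 = 0.0111
  tailed: (46 − 45)² / 45 = 0.0222
χ² = 0.0111 + 0.0222 = 0.0333 ≈ 0.033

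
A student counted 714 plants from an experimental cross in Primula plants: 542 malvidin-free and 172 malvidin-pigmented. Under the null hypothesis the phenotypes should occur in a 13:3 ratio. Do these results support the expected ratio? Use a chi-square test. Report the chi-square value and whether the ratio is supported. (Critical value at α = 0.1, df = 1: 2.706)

Expected counts for N = 714 under a 13:3 ratio (total parts = 16):
  malvidin-free: 714 × 13/16 = 580.125
  malvidin-pigmented: 714 × 3/16 = 133.875
χ² = Σ (O − E)² / E
  malvidin-free: (542 − 580.125)² / 580.125 = 2.5055
  malvidin-pigmented: (172 − 133.875)² / 133.875 = 10.8573
χ² = 2.5055 + 10.8573 = 13.3628 ≈ 13.363
Degrees of freedom = 2 − 1 = 1; critical value at α = 0.1 is 2.706.
Since 13.363 > 2.706, we reject the null hypothesis — the data do not fit the 13:3 ratio.

13.363; not consistent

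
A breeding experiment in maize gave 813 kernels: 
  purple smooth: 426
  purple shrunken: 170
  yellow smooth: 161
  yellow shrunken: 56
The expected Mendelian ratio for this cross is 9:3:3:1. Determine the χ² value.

Expected counts for N = 813 under a 9:3:3:1 ratio (total parts = 16):
  purple smooth: 813 × 9/16 = 457.3125
  purple shrunken: 813 × 3/16 = 152.4375
  yellow smooth: 813 × 3/16 = 152.4375
  yellow shrunken: 813 × 1/16 = 50.8125
χ² = Σ (O − E)² / E
  purple smooth: (426 − 457.3125)² / 457.3125 = 2.1440
  purple shrunken: (170 − 152.4375)² / 152.4375 = 2.0234
  yellow smooth: (161 − 152.4375)² / 152.4375 = 0.4810
  yellow shrunken: (56 − 50.8125)² / 50.8125 = 0.5296
χ² = 2.1440 + 2.0234 + 0.4810 + 0.5296 = 5.178

5.178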